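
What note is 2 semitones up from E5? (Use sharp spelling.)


Step by step:
E5: chromatic position 4 in octave 5 → absolute = 5×12 + 4 = 64
Transpose up 2: 64 + 2 = 66
66 = 5×12 + 6 → F# in octave 5
Result = F#5


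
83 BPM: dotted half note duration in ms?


Reasoning:
One quarter-note beat = 60000 / BPM = 60000 / 83 ms
Dotted half note = 3 × quarter note
Duration = 3 × 60000 / 83 = 180000 / 83
= 2168.7 ms


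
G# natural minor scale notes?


Working:
Natural minor scale pattern: W-H-W-W-H-W-W (2-1-2-2-1-2-2 semitones)
Starting from G#:
  G# + 2 semitones → A#
  A# + 1 semitone → B
  B + 2 semitones → C#
  C# + 2 semitones → D#
  D# + 1 semitone → E
  E + 2 semitones → F#
  F# + 2 semitones → G#
Scale = G# A# B C# D# E F#


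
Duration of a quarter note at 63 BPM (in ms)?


One quarter-note beat = 60000 / BPM = 60000 / 63 ms
Duration = 60000 / 63
= 952.4 ms


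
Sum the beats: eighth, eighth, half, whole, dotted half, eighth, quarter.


Beat values:
  eighth = 0.5 beats
  eighth = 0.5 beats
  half = 2 beats
  whole = 4 beats
  dotted half = 3 beats
  eighth = 0.5 beats
  quarter = 1 beat
Sum = 0.5 + 0.5 + 2 + 4 + 3 + 0.5 + 1
= 11.5 beats


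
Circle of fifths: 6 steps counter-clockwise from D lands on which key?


Working:
Each counter-clockwise step moves down a perfect 5th (= up a perfect 4th)
From D: D → G → C → F → Bb → Eb → Ab
= Ab


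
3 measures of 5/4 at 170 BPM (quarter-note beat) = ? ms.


Quarter-note beat duration = 60000 / 170 ms
Beats per measure (5/4) = 5
One measure = 5 × 60000 / 170 = 300000 / 170 ms
3 measures = 3 × 300000 / 170 = 900000 / 170
= 5294.1 ms


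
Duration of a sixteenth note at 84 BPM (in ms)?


Reasoning:
One quarter-note beat = 60000 / BPM = 60000 / 84 ms
Sixteenth note = 1/4 × quarter note
Duration = 1/4 × 60000 / 84 = 15000 / 84
= 178.6 ms


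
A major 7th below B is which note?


Reasoning:
A 7th spans 7 letter names, so from B we land on C
A major 7th = 11 semitones below B
Spell C at that pitch: C
= C


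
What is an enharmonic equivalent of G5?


Let's work it out.
Enharmonic notes sound the same pitch but are spelled with different letter names
G and Abb name the same pitch class
= Abb5


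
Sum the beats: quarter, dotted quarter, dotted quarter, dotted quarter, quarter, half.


Solution.
Beat values:
  quarter = 1 beat
  dotted quarter = 1.5 beats
  dotted quarter = 1.5 beats
  dotted quarter = 1.5 beats
  quarter = 1 beat
  half = 2 beats
Sum = 1 + 1.5 + 1.5 + 1.5 + 1 + 2
= 8.5 beats


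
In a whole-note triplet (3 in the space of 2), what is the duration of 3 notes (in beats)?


Working:
Triplet: 3 notes occupy the space of 2 whole notes
Space = 2 × 4 = 8 beats
Each triplet note = 8 / 3 = 8/3 beats
3 notes = 3 × 8/3 = 8
= 8 beats


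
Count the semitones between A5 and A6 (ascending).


Reasoning:
Absolute semitone position = octave×12 + chromatic position
A5: 5×12 + 9 = 69
A6: 6×12 + 9 = 81
Difference = 81 - 69 = 12
= 12 semitones


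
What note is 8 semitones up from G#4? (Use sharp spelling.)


Let's work it out.
G#4: chromatic position 8 in octave 4 → absolute = 4×12 + 8 = 56
Transpose up 8: 56 + 8 = 64
64 = 5×12 + 4 → E in octave 5
Result = E5


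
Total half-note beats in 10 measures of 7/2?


Step by step:
Time signature 7/2: the bottom number 2 means the half note gets one count
The top number 7 means 7 half-note beats per measure
Total = 7 × 10 measures
= 70 half-note beats


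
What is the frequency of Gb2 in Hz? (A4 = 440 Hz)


f = 440 × 2^(n/12) where n = semitones from A4
Gb2: -27 semitones from A4
f = 440 × 2^(-27/12)
f = 92.50 Hz


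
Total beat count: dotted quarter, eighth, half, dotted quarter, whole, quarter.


Let's work it out.
Beat values:
  dotted quarter = 1.5 beats
  eighth = 0.5 beats
  half = 2 beats
  dotted quarter = 1.5 beats
  whole = 4 beats
  quarter = 1 beat
Sum = 1.5 + 0.5 + 2 + 1.5 + 4 + 1
= 10.5 beats


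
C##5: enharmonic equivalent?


Step by step:
Enharmonic notes sound the same pitch but are spelled with different letter names
C## and D name the same pitch class
= D5


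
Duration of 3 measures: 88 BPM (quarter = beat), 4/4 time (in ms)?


Quarter-note beat duration = 60000 / 88 ms
Beats per measure (4/4) = 4
One measure = 4 × 60000 / 88 = 240000 / 88 ms
3 measures = 3 × 240000 / 88 = 720000 / 88
= 8181.8 ms


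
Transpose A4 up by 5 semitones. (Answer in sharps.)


Reasoning:
A4: chromatic position 9 in octave 4 → absolute = 4×12 + 9 = 57
Transpose up 5: 57 + 5 = 62
62 = 5×12 + 2 → D in octave 5
Result = D5


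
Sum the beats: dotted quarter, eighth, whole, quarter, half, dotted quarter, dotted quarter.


Working:
Beat values:
  dotted quarter = 1.5 beats
  eighth = 0.5 beats
  whole = 4 beats
  quarter = 1 beat
  half = 2 beats
  dotted quarter = 1.5 beats
  dotted quarter = 1.5 beats
Sum = 1.5 + 0.5 + 4 + 1 + 2 + 1.5 + 1.5
= 12 beats


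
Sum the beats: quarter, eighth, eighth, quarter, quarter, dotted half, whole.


Solution.
Beat values:
  quarter = 1 beat
  eighth = 0.5 beats
  eighth = 0.5 beats
  quarter = 1 beat
  quarter = 1 beat
  dotted half = 3 beats
  whole = 4 beats
Sum = 1 + 0.5 + 0.5 + 1 + 1 + 3 + 4
= 11 beats


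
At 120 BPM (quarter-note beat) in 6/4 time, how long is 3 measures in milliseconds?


Reasoning:
Quarter-note beat duration = 60000 / 120 ms
Beats per measure (6/4) = 6
One measure = 6 × 60000 / 120 = 360000 / 120 ms
3 measures = 3 × 360000 / 120 = 1080000 / 120
= 9000.0 ms


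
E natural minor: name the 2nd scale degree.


Step by step:
Natural minor scale pattern: W-H-W-W-H-W-W (2-1-2-2-1-2-2 semitones)
Starting from E:
  E + 2 semitones → F#
  F# + 1 semitone → G
  G + 2 semitones → A
  A + 2 semitones → B
  B + 1 semitone → C
  C + 2 semitones → D
  D + 2 semitones → E
Scale: E F# G A B C D
Degree 2 = F#


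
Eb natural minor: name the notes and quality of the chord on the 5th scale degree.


Let's work it out.
Eb natural minor scale: Eb F Gb Ab Bb Cb Db
Diatonic triad on degree 5 stacks scale notes 5, 7, 2: Bb Db F
Bb→Db = 3 semitones; Bb→F = 7 semitones → minor triad
= Bb Db F (minor)


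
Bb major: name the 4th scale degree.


Reasoning:
Major scale pattern: W-W-H-W-W-W-H (2-2-1-2-2-2-1 semitones)
Starting from Bb:
  Bb + 2 semitones → C
  C + 2 semitones → D
  D + 1 semitone → Eb
  Eb + 2 semitones → F
  F + 2 semitones → G
  G + 2 semitones → A
  A + 1 semitone → Bb
Scale: Bb C D Eb F G A
Degree 4 = Eb


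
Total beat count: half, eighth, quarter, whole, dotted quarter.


Beat values:
  half = 2 beats
  eighth = 0.5 beats
  quarter = 1 beat
  whole = 4 beats
  dotted quarter = 1.5 beats
Sum = 2 + 0.5 + 1 + 4 + 1.5
= 9 beats


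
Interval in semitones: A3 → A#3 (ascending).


Step by step:
Absolute semitone position = octave×12 + chromatic position
A3: 3×12 + 9 = 45
A#3: 3×12 + 10 = 46
Difference = 46 - 45 = 1
= 1 semitone


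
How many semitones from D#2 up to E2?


Absolute semitone position = octave×12 + chromatic position
D#2: 2×12 + 3 = 27
E2: 2×12 + 4 = 28
Difference = 28 - 27 = 1
= 1 semitone


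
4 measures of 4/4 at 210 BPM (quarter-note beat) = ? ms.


Quarter-note beat duration = 60000 / 210 ms
Beats per measure (4/4) = 4
One measure = 4 × 60000 / 210 = 240000 / 210 ms
4 measures = 4 × 240000 / 210 = 960000 / 210
= 4571.4 ms


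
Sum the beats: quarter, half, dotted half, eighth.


Beat values:
  quarter = 1 beat
  half = 2 beats
  dotted half = 3 beats
  eighth = 0.5 beats
Sum = 1 + 2 + 3 + 0.5
= 6.5 beats


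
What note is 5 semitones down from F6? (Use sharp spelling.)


Let's work it out.
F6: chromatic position 5 in octave 6 → absolute = 6×12 + 5 = 77
Transpose down 5: 77 - 5 = 72
72 = 6×12 + 0 → C in octave 6
Result = C6


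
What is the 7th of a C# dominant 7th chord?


Step by step:
Dominant 7th chord = root + major 3rd + perfect 5th + minor 7th
Seventh chords stack in thirds, so the letter names are C-E-G-B
Root: C#
Major 3rd above C#: E#
Perfect 5th above C#: G#
Minor 7th above C#: B
The 7th = B


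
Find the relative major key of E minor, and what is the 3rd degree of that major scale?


Reasoning:
The relative major shares the key signature and is a minor 3rd above the minor tonic
A minor 3rd above E is G
→ relative major of E minor is G major
G major scale: G A B C D E F#
= G major; 3rd degree = B


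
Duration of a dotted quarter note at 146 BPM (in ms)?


Working:
One quarter-note beat = 60000 / BPM = 60000 / 146 ms
Dotted quarter note = 3/2 × quarter note
Duration = 3/2 × 60000 / 146 = 90000 / 146
= 616.4 ms


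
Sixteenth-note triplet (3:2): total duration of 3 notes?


Step by step:
Triplet: 3 notes occupy the space of 2 sixteenth notes
Space = 2 × 1/4 = 1/2 beats
Each triplet note = 1/2 / 3 = 1/6 beats
3 notes = 3 × 1/6 = 1/2
= 1/2 beats


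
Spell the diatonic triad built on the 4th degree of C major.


Let's work it out.
C major scale: C D E F G A B
Diatonic triad on degree 4 stacks scale notes 4, 6, 1: F A C
F→A = 4 semitones; F→C = 7 semitones → major triad
= F A C (major)


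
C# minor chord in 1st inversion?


Step by step:
Root position: C# E G#
1st inversion: move root up an octave
Bass note: E
Notes (bottom to top) = E G# C#


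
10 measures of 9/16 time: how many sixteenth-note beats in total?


Time signature 9/16: the bottom number 16 means the sixteenth note gets one count
The top number 9 means 9 sixteenth-note beats per measure
Total = 9 × 10 measures
= 90 sixteenth-note beats


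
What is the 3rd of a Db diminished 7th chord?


Diminished 7th chord = root + minor 3rd + diminished 5th + diminished 7th
Seventh chords stack in thirds, so the letter names are D-F-A-C
Root: Db
Minor 3rd above Db: Fb
Diminished 5th above Db: Abb
Diminished 7th above Db: Cbb
The 3rd = Fb


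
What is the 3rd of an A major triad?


Solution.
Major triad = root + major 3rd (4 semitones) + perfect 5th (7 semitones)
A triad on A stacks thirds, so the chord tones use letter names A-C-E
Root: A
Major 3rd above A: C#
Perfect 5th above A: E
The 3rd = C#


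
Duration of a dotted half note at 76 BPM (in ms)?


Working:
One quarter-note beat = 60000 / BPM = 60000 / 76 ms
Dotted half note = 3 × quarter note
Duration = 3 × 60000 / 76 = 180000 / 76
= 2368.4 ms


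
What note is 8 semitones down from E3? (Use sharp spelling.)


E3: chromatic position 4 in octave 3 → absolute = 3×12 + 4 = 40
Transpose down 8: 40 - 8 = 32
32 = 2×12 + 8 → G# in octave 2
Result = G#2


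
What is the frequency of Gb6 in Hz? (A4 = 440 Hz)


Working:
f = 440 × 2^(n/12) where n = semitones from A4
Gb6: 21 semitones from A4
f = 440 × 2^(21/12)
f = 1479.98 Hz


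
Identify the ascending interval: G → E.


Letter names: G → E spans 6 letter names → a 6th
Semitones: G → E = 9 half-steps
A 6th of 9 semitones is a major 6th
= major 6th


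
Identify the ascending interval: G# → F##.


Step by step:
Letter names: G → F spans 7 letter names → a 7th
Semitones: G# → F## = 11 half-steps
A 7th of 11 semitones is a major 7th
= major 7th


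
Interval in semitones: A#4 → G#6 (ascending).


Working:
Absolute semitone position = octave×12 + chromatic position
A#4: 4×12 + 10 = 58
G#6: 6×12 + 8 = 80
Difference = 80 - 58 = 22
= 22 semitones


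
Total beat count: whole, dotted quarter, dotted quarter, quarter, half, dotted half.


Solution.
Beat values:
  whole = 4 beats
  dotted quarter = 1.5 beats
  dotted quarter = 1.5 beats
  quarter = 1 beat
  half = 2 beats
  dotted half = 3 beats
Sum = 4 + 1.5 + 1.5 + 1 + 2 + 3
= 13 beats


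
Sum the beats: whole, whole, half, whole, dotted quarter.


Working:
Beat values:
  whole = 4 beats
  whole = 4 beats
  half = 2 beats
  whole = 4 beats
  dotted quarter = 1.5 beats
Sum = 4 + 4 + 2 + 4 + 1.5
= 15.5 beats


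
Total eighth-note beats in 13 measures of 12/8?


Working:
Time signature 12/8: the bottom number 8 means the eighth note gets one count
The top number 12 means 12 eighth-note beats per measure
Total = 12 × 13 measures
= 156 eighth-note beats


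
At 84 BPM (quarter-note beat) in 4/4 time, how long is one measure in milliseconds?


Solution.
Quarter-note beat duration = 60000 / 84 ms
Beats per measure (4/4) = 4
One measure = 4 × 60000 / 84 = 240000 / 84 ms
= 2857.1 ms


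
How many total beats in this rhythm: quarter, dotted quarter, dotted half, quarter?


Let's work it out.
Beat values:
  quarter = 1 beat
  dotted quarter = 1.5 beats
  dotted half = 3 beats
  quarter = 1 beat
Sum = 1 + 1.5 + 3 + 1
= 6.5 beats


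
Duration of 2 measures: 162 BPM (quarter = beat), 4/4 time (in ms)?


Quarter-note beat duration = 60000 / 162 ms
Beats per measure (4/4) = 4
One measure = 4 × 60000 / 162 = 240000 / 162 ms
2 measures = 2 × 240000 / 162 = 480000 / 162
= 2963.0 ms


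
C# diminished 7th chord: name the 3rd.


Let's work it out.
Diminished 7th chord = root + minor 3rd + diminished 5th + diminished 7th
Seventh chords stack in thirds, so the letter names are C-E-G-B
Root: C#
Minor 3rd above C#: E
Diminished 5th above C#: G
Diminished 7th above C#: Bb
The 3rd = E


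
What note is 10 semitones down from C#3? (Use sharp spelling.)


Step by step:
C#3: chromatic position 1 in octave 3 → absolute = 3×12 + 1 = 37
Transpose down 10: 37 - 10 = 27
27 = 2×12 + 3 → D# in octave 2
Result = D#2


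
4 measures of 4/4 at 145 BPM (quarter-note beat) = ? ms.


Solution.
Quarter-note beat duration = 60000 / 145 ms
Beats per measure (4/4) = 4
One measure = 4 × 60000 / 145 = 240000 / 145 ms
4 measures = 4 × 240000 / 145 = 960000 / 145
= 6620.7 ms


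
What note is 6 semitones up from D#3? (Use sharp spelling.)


Working:
D#3: chromatic position 3 in octave 3 → absolute = 3×12 + 3 = 39
Transpose up 6: 39 + 6 = 45
45 = 3×12 + 9 → A in octave 3
Result = A3


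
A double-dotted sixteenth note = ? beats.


Solution.
Base sixteenth note = 1/4 beats
Dot 1 adds half the previous value: +1/8
Dot 2 adds half the previous value: +1/16
One double-dotted sixteenth = 1/4 + 1/8 + 1/16 = 7/16
= 7/16 beats


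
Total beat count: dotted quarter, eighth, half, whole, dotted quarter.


Reasoning:
Beat values:
  dotted quarter = 1.5 beats
  eighth = 0.5 beats
  half = 2 beats
  whole = 4 beats
  dotted quarter = 1.5 beats
Sum = 1.5 + 0.5 + 2 + 4 + 1.5
= 9.5 beats


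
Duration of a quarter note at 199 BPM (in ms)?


Let's work it out.
One quarter-note beat = 60000 / BPM = 60000 / 199 ms
Duration = 60000 / 199
= 301.5 ms


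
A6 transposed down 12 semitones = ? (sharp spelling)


Solution.
A6: chromatic position 9 in octave 6 → absolute = 6×12 + 9 = 81
Transpose down 12: 81 - 12 = 69
69 = 5×12 + 9 → A in octave 5
Result = A5


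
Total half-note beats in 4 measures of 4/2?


Reasoning:
Time signature 4/2: the bottom number 2 means the half note gets one count
The top number 4 means 4 half-note beats per measure
Total = 4 × 4 measures
= 16 half-note beats


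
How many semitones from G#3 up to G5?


Step by step:
Absolute semitone position = octave×12 + chromatic position
G#3: 3×12 + 8 = 44
G5: 5×12 + 7 = 67
Difference = 67 - 44 = 23
= 23 semitones


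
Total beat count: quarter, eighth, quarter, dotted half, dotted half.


Beat values:
  quarter = 1 beat
  eighth = 0.5 beats
  quarter = 1 beat
  dotted half = 3 beats
  dotted half = 3 beats
Sum = 1 + 0.5 + 1 + 3 + 3
= 8.5 beats


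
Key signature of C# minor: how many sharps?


Working:
Sharp minor keys follow the circle of fifths: A(0), E(1), B(2), F#(3), C#(4), G#(5), D#(6), A#(7)
C# minor has 4 sharps
Order of sharps: F# C# G# D# A# E# B# → first 4: F#, C#, G#, D#
= 4 sharps


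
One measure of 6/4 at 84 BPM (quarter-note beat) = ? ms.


Reasoning:
Quarter-note beat duration = 60000 / 84 ms
Beats per measure (6/4) = 6
One measure = 6 × 60000 / 84 = 360000 / 84 ms
= 4285.7 ms


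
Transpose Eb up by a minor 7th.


Step by step:
minor 7th: 7 letter names, 10 semitones
Letter: E + 6 → D
Pitch: Eb + 10 semitones, spelled as a D → Db
= Db


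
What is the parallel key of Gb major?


Let's work it out.
Parallel keys share the same tonic but differ in mode
Gb major → parallel is Gb minor
= Gb minor


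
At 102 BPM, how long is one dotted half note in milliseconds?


One quarter-note beat = 60000 / BPM = 60000 / 102 ms
Dotted half note = 3 × quarter note
Duration = 3 × 60000 / 102 = 180000 / 102
= 1764.7 ms


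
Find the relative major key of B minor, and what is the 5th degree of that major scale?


Reasoning:
The relative major shares the key signature and is a minor 3rd above the minor tonic
A minor 3rd above B is D
→ relative major of B minor is D major
D major scale: D E F# G A B C#
= D major; 5th degree = A


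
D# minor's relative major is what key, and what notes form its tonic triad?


Let's work it out.
The relative major shares the key signature and is a minor 3rd above the minor tonic
A minor 3rd above D# is F#
→ relative major of D# minor is F# major
Tonic triad of F# major = root + major 3rd + perfect 5th = F# A# C#
= F# major; triad = F# A# C#


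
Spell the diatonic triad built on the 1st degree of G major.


Reasoning:
G major scale: G A B C D E F#
Diatonic triad on degree 1 stacks scale notes 1, 3, 5: G B D
G→B = 4 semitones; G→D = 7 semitones → major triad
= G B D (major)


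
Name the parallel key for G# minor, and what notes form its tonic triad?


Parallel keys share the same tonic but differ in mode
G# minor → parallel is G# major
Tonic triad of G# major = G# B# D#
= G# major; triad = G# B# D#


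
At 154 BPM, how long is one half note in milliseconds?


One quarter-note beat = 60000 / BPM = 60000 / 154 ms
Half note = 2 × quarter note
Duration = 2 × 60000 / 154 = 120000 / 154
= 779.2 ms


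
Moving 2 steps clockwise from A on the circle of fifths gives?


Step by step:
Each clockwise step on the circle of fifths moves up a perfect 5th
From A: A → E → B
= B


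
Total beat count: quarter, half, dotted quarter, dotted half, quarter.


Let's work it out.
Beat values:
  quarter = 1 beat
  half = 2 beats
  dotted quarter = 1.5 beats
  dotted half = 3 beats
  quarter = 1 beat
Sum = 1 + 2 + 1.5 + 3 + 1
= 8.5 beats


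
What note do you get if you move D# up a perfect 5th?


Let's work it out.
perfect 5th: 5 letter names, 7 semitones
Letter: D + 4 → A
Pitch: D# + 7 semitones, spelled as an A → A#
= A#


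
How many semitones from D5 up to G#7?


Absolute semitone position = octave×12 + chromatic position
D5: 5×12 + 2 = 62
G#7: 7×12 + 8 = 92
Difference = 92 - 62 = 30
= 30 semitones


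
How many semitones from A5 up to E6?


Absolute semitone position = octave×12 + chromatic position
A5: 5×12 + 9 = 69
E6: 6×12 + 4 = 76
Difference = 76 - 69 = 7
= 7 semitones


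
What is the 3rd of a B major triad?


Major triad = root + major 3rd (4 semitones) + perfect 5th (7 semitones)
A triad on B stacks thirds, so the chord tones use letter names B-D-F
Root: B
Major 3rd above B: D#
Perfect 5th above B: F#
The 3rd = D#


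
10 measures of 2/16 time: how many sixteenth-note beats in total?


Step by step:
Time signature 2/16: the bottom number 16 means the sixteenth note gets one count
The top number 2 means 2 sixteenth-note beats per measure
Total = 2 × 10 measures
= 20 sixteenth-note beats


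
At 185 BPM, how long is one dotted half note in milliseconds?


Solution.
One quarter-note beat = 60000 / BPM = 60000 / 185 ms
Dotted half note = 3 × quarter note
Duration = 3 × 60000 / 185 = 180000 / 185
= 973.0 ms


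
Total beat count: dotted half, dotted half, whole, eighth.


Step by step:
Beat values:
  dotted half = 3 beats
  dotted half = 3 beats
  whole = 4 beats
  eighth = 0.5 beats
Sum = 3 + 3 + 4 + 0.5
= 10.5 beats


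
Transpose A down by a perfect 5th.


Working:
perfect 5th: 5 letter names, 7 semitones
Letter: A - 4 → D
Pitch: A - 7 semitones, spelled as a D → D
= D


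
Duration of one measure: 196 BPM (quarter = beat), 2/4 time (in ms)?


Quarter-note beat duration = 60000 / 196 ms
Beats per measure (2/4) = 2
One measure = 2 × 60000 / 196 = 120000 / 196 ms
= 612.2 ms


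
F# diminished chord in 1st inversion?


Let's work it out.
Root position: F# A C
1st inversion: move root up an octave
Bass note: A
Notes (bottom to top) = A C F#


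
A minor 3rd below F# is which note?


Reasoning:
A 3rd spans 3 letter names, so from F we land on D
A minor 3rd = 3 semitones below F#
Spell D at that pitch: D#
= D#


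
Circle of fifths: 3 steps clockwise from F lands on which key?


Working:
Each clockwise step on the circle of fifths moves up a perfect 5th
From F: F → C → G → D
= D


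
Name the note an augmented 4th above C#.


Working:
A 4th spans 4 letter names, so from C we land on F
An augmented 4th = 6 semitones above C#
Spell F at that pitch: F##
= F##


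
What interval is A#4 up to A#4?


Working:
Letter names: A → A spans 1 letter name → a unison
Semitones: A#4 → A#4 = 0 half-steps
A unison of 0 semitones is a perfect unison
= perfect unison


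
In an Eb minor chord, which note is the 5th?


Solution.
Minor triad = root + minor 3rd (3 semitones) + perfect 5th (7 semitones)
A triad on Eb stacks thirds, so the chord tones use letter names E-G-B
Root: Eb
Minor 3rd above Eb: Gb
Perfect 5th above Eb: Bb
The 5th = Bb


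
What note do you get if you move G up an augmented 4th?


Step by step:
augmented 4th: 4 letter names, 6 semitones
Letter: G + 3 → C
Pitch: G + 6 semitones, spelled as a C → C#
= C#


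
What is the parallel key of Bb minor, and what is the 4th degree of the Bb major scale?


Parallel keys share the same tonic but differ in mode
Bb minor → parallel is Bb major
Bb major scale: Bb C D Eb F G A
= Bb major; 4th degree = Eb


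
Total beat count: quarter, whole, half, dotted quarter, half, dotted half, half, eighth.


Beat values:
  quarter = 1 beat
  whole = 4 beats
  half = 2 beats
  dotted quarter = 1.5 beats
  half = 2 beats
  dotted half = 3 beats
  half = 2 beats
  eighth = 0.5 beats
Sum = 1 + 4 + 2 + 1.5 + 2 + 3 + 2 + 0.5
= 16 beats


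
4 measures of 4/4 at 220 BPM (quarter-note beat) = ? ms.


Solution.
Quarter-note beat duration = 60000 / 220 ms
Beats per measure (4/4) = 4
One measure = 4 × 60000 / 220 = 240000 / 220 ms
4 measures = 4 × 240000 / 220 = 960000 / 220
= 4363.6 ms


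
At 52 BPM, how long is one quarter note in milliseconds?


Reasoning:
One quarter-note beat = 60000 / BPM = 60000 / 52 ms
Duration = 60000 / 52
= 1153.8 ms


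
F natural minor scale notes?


Reasoning:
Natural minor scale pattern: W-H-W-W-H-W-W (2-1-2-2-1-2-2 semitones)
Starting from F:
  F + 2 semitones → G
  G + 1 semitone → Ab
  Ab + 2 semitones → Bb
  Bb + 2 semitones → C
  C + 1 semitone → Db
  Db + 2 semitones → Eb
  Eb + 2 semitones → F
Scale = F G Ab Bb C Db Eb


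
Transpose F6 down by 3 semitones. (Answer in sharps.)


Working:
F6: chromatic position 5 in octave 6 → absolute = 6×12 + 5 = 77
Transpose down 3: 77 - 3 = 74
74 = 6×12 + 2 → D in octave 6
Result = D6


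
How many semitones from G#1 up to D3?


Absolute semitone position = octave×12 + chromatic position
G#1: 1×12 + 8 = 20
D3: 3×12 + 2 = 38
Difference = 38 - 20 = 18
= 18 semitones


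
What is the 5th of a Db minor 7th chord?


Step by step:
Minor 7th chord = root + minor 3rd + perfect 5th + minor 7th
Seventh chords stack in thirds, so the letter names are D-F-A-C
Root: Db
Minor 3rd above Db: Fb
Perfect 5th above Db: Ab
Minor 7th above Db: Cb
The 5th = Ab


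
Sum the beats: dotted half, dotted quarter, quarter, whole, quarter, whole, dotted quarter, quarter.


Reasoning:
Beat values:
  dotted half = 3 beats
  dotted quarter = 1.5 beats
  quarter = 1 beat
  whole = 4 beats
  quarter = 1 beat
  whole = 4 beats
  dotted quarter = 1.5 beats
  quarter = 1 beat
Sum = 3 + 1.5 + 1 + 4 + 1 + 4 + 1.5 + 1
= 17 beats


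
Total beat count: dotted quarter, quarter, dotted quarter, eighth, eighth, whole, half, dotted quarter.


Working:
Beat values:
  dotted quarter = 1.5 beats
  quarter = 1 beat
  dotted quarter = 1.5 beats
  eighth = 0.5 beats
  eighth = 0.5 beats
  whole = 4 beats
  half = 2 beats
  dotted quarter = 1.5 beats
Sum = 1.5 + 1 + 1.5 + 0.5 + 0.5 + 4 + 2 + 1.5
= 12.5 beats


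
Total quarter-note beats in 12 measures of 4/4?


Let's work it out.
Time signature 4/4: the bottom number 4 means the quarter note gets one count
The top number 4 means 4 quarter-note beats per measure
Total = 4 × 12 measures
= 48 quarter-note beats


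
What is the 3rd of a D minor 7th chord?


Solution.
Minor 7th chord = root + minor 3rd + perfect 5th + minor 7th
Seventh chords stack in thirds, so the letter names are D-F-A-C
Root: D
Minor 3rd above D: F
Perfect 5th above D: A
Minor 7th above D: C
The 3rd = F


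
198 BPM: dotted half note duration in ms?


Solution.
One quarter-note beat = 60000 / BPM = 60000 / 198 ms
Dotted half note = 3 × quarter note
Duration = 3 × 60000 / 198 = 180000 / 198
= 909.1 ms


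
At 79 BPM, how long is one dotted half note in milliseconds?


Solution.
One quarter-note beat = 60000 / BPM = 60000 / 79 ms
Dotted half note = 3 × quarter note
Duration = 3 × 60000 / 79 = 180000 / 79
= 2278.5 ms


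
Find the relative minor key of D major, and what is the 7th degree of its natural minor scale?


Step by step:
The relative minor shares the major's key signature and starts on its 6th degree
6th degree = a major 6th above the tonic; a major 6th above D is B
→ relative minor of D major is B minor
B natural minor scale: B C# D E F# G A
= B minor; 7th degree = A


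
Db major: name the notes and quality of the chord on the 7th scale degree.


Step by step:
Db major scale: Db Eb F Gb Ab Bb C
Diatonic triad on degree 7 stacks scale notes 7, 2, 4: C Eb Gb
C→Eb = 3 semitones; C→Gb = 6 semitones → diminished triad
= C Eb Gb (diminished)


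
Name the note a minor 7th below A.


Step by step:
A 7th spans 7 letter names, so from A we land on B
A minor 7th = 10 semitones below A
Spell B at that pitch: B
= B


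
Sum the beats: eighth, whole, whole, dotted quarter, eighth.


Let's work it out.
Beat values:
  eighth = 0.5 beats
  whole = 4 beats
  whole = 4 beats
  dotted quarter = 1.5 beats
  eighth = 0.5 beats
Sum = 0.5 + 4 + 4 + 1.5 + 0.5
= 10.5 beats


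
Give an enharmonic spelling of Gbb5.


Solution.
Enharmonic notes sound the same pitch but are spelled with different letter names
Gbb and F name the same pitch class
= F5


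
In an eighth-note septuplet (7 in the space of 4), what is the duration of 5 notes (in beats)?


Septuplet: 7 notes occupy the space of 4 eighth notes
Space = 4 × 1/2 = 2 beats
Each septuplet note = 2 / 7 = 2/7 beats
5 notes = 5 × 2/7 = 10/7
= 10/7 beats


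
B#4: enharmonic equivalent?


Enharmonic notes sound the same pitch but are spelled with different letter names
B# and C name the same pitch class
Octave numbers change at C, so B#4 = C5
= C5


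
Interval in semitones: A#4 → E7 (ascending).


Absolute semitone position = octave×12 + chromatic position
A#4: 4×12 + 10 = 58
E7: 7×12 + 4 = 88
Difference = 88 - 58 = 30
= 30 semitones


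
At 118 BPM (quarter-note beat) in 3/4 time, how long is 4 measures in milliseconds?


Step by step:
Quarter-note beat duration = 60000 / 118 ms
Beats per measure (3/4) = 3
One measure = 3 × 60000 / 118 = 180000 / 118 ms
4 measures = 4 × 180000 / 118 = 720000 / 118
= 6101.7 ms


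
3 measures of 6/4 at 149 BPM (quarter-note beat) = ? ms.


Step by step:
Quarter-note beat duration = 60000 / 149 ms
Beats per measure (6/4) = 6
One measure = 6 × 60000 / 149 = 360000 / 149 ms
3 measures = 3 × 360000 / 149 = 1080000 / 149
= 7248.3 ms


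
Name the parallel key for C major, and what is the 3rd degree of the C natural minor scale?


Parallel keys share the same tonic but differ in mode
C major → parallel is C minor
C natural minor scale: C D Eb F G Ab Bb
= C minor; 3rd degree = Eb


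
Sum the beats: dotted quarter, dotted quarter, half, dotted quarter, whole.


Reasoning:
Beat values:
  dotted quarter = 1.5 beats
  dotted quarter = 1.5 beats
  half = 2 beats
  dotted quarter = 1.5 beats
  whole = 4 beats
Sum = 1.5 + 1.5 + 2 + 1.5 + 4
= 10.5 beats


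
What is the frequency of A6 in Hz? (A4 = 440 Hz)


f = 440 × 2^(n/12) where n = semitones from A4
A6: 24 semitones from A4
f = 440 × 2^(24/12)
f = 1760.00 Hz


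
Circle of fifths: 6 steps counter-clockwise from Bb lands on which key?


Reasoning:
Each counter-clockwise step moves down a perfect 5th (= up a perfect 4th)
From Bb: Bb → Eb → Ab → Db → F#/Gb → B → E
= E


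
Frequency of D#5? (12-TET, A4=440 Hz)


Working:
f = 440 × 2^(n/12) where n = semitones from A4
D#5: 6 semitones from A4
f = 440 × 2^(6/12)
f = 622.25 Hz


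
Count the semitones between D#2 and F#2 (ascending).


Reasoning:
Absolute semitone position = octave×12 + chromatic position
D#2: 2×12 + 3 = 27
F#2: 2×12 + 6 = 30
Difference = 30 - 27 = 3
= 3 semitones


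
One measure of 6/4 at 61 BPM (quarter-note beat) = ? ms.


Quarter-note beat duration = 60000 / 61 ms
Beats per measure (6/4) = 6
One measure = 6 × 60000 / 61 = 360000 / 61 ms
= 5901.6 ms


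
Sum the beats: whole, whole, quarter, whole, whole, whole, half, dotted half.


Beat values:
  whole = 4 beats
  whole = 4 beats
  quarter = 1 beat
  whole = 4 beats
  whole = 4 beats
  whole = 4 beats
  half = 2 beats
  dotted half = 3 beats
Sum = 4 + 4 + 1 + 4 + 4 + 4 + 2 + 3
= 26 beats


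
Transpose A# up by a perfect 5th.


perfect 5th: 5 letter names, 7 semitones
Letter: A + 4 → E
Pitch: A# + 7 semitones, spelled as an E → E#
= E#


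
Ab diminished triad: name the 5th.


Solution.
Diminished triad = root + minor 3rd (3 semitones) + diminished 5th (6 semitones)
A triad on Ab stacks thirds, so the chord tones use letter names A-C-E
Root: Ab
Minor 3rd above Ab: Cb
Diminished 5th above Ab: Ebb
The 5th = Ebb


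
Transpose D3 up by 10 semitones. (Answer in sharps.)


D3: chromatic position 2 in octave 3 → absolute = 3×12 + 2 = 38
Transpose up 10: 38 + 10 = 48
48 = 4×12 + 0 → C in octave 4
Result = C4


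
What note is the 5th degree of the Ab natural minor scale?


Working:
Natural minor scale pattern: W-H-W-W-H-W-W (2-1-2-2-1-2-2 semitones)
Starting from Ab:
  Ab + 2 semitones → Bb
  Bb + 1 semitone → Cb
  Cb + 2 semitones → Db
  Db + 2 semitones → Eb
  Eb + 1 semitone → Fb
  Fb + 2 semitones → Gb
  Gb + 2 semitones → Ab
Scale: Ab Bb Cb Db Eb Fb Gb
Degree 5 = Eb


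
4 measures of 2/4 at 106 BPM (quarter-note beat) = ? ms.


Step by step:
Quarter-note beat duration = 60000 / 106 ms
Beats per measure (2/4) = 2
One measure = 2 × 60000 / 106 = 120000 / 106 ms
4 measures = 4 × 120000 / 106 = 480000 / 106
= 4528.3 ms


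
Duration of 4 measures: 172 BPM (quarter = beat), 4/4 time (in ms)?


Quarter-note beat duration = 60000 / 172 ms
Beats per measure (4/4) = 4
One measure = 4 × 60000 / 172 = 240000 / 172 ms
4 measures = 4 × 240000 / 172 = 960000 / 172
= 5581.4 ms


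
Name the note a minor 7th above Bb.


Reasoning:
A 7th spans 7 letter names, so from B we land on A
A minor 7th = 10 semitones above Bb
Spell A at that pitch: Ab
= Ab


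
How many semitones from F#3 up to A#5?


Absolute semitone position = octave×12 + chromatic position
F#3: 3×12 + 6 = 42
A#5: 5×12 + 10 = 70
Difference = 70 - 42 = 28
= 28 semitones


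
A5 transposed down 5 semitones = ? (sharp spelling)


Working:
A5: chromatic position 9 in octave 5 → absolute = 5×12 + 9 = 69
Transpose down 5: 69 - 5 = 64
64 = 5×12 + 4 → E in octave 5
Result = E5


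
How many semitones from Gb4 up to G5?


Solution.
Absolute semitone position = octave×12 + chromatic position
Gb4: 4×12 + 6 = 54
G5: 5×12 + 7 = 67
Difference = 67 - 54 = 13
= 13 semitones


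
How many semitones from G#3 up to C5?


Absolute semitone position = octave×12 + chromatic position
G#3: 3×12 + 8 = 44
C5: 5×12 + 0 = 60
Difference = 60 - 44 = 16
= 16 semitones


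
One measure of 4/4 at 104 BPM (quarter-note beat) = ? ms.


Working:
Quarter-note beat duration = 60000 / 104 ms
Beats per measure (4/4) = 4
One measure = 4 × 60000 / 104 = 240000 / 104 ms
= 2307.7 ms


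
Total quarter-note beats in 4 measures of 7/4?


Working:
Time signature 7/4: the bottom number 4 means the quarter note gets one count
The top number 7 means 7 quarter-note beats per measure
Total = 7 × 4 measures
= 28 quarter-note beats


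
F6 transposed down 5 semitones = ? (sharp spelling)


Working:
F6: chromatic position 5 in octave 6 → absolute = 6×12 + 5 = 77
Transpose down 5: 77 - 5 = 72
72 = 6×12 + 0 → C in octave 6
Result = C6


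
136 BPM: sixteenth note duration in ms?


Solution.
One quarter-note beat = 60000 / BPM = 60000 / 136 ms
Sixteenth note = 1/4 × quarter note
Duration = 1/4 × 60000 / 136 = 15000 / 136
= 110.3 ms


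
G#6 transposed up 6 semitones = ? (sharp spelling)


Step by step:
G#6: chromatic position 8 in octave 6 → absolute = 6×12 + 8 = 80
Transpose up 6: 80 + 6 = 86
86 = 7×12 + 2 → D in octave 7
Result = D7


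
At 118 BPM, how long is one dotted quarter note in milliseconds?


Working:
One quarter-note beat = 60000 / BPM = 60000 / 118 ms
Dotted quarter note = 3/2 × quarter note
Duration = 3/2 × 60000 / 118 = 90000 / 118
= 762.7 ms


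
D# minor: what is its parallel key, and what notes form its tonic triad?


Parallel keys share the same tonic but differ in mode
D# minor → parallel is D# major
Tonic triad of D# major = D# F## A#
= D# major; triad = D# F## A#


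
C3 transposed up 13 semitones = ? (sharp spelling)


C3: chromatic position 0 in octave 3 → absolute = 3×12 + 0 = 36
Transpose up 13: 36 + 13 = 49
49 = 4×12 + 1 → C# in octave 4
Result = C#4


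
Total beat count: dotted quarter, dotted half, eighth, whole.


Solution.
Beat values:
  dotted quarter = 1.5 beats
  dotted half = 3 beats
  eighth = 0.5 beats
  whole = 4 beats
Sum = 1.5 + 3 + 0.5 + 4
= 9 beats


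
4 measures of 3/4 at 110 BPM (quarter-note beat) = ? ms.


Quarter-note beat duration = 60000 / 110 ms
Beats per measure (3/4) = 3
One measure = 3 × 60000 / 110 = 180000 / 110 ms
4 measures = 4 × 180000 / 110 = 720000 / 110
= 6545.5 ms


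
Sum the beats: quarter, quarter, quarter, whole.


Solution.
Beat values:
  quarter = 1 beat
  quarter = 1 beat
  quarter = 1 beat
  whole = 4 beats
Sum = 1 + 1 + 1 + 4
= 7 beats


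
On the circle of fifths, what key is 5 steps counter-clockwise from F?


Working:
Each counter-clockwise step moves down a perfect 5th (= up a perfect 4th)
From F: F → Bb → Eb → Ab → Db → F#/Gb
= F#/Gb


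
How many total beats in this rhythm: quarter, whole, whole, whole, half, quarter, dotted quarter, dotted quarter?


Step by step:
Beat values:
  quarter = 1 beat
  whole = 4 beats
  whole = 4 beats
  whole = 4 beats
  half = 2 beats
  quarter = 1 beat
  dotted quarter = 1.5 beats
  dotted quarter = 1.5 beats
Sum = 1 + 4 + 4 + 4 + 2 + 1 + 1.5 + 1.5
= 19 beats


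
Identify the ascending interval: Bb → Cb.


Solution.
Letter names: B → C spans 2 letter names → a 2nd
Semitones: Bb → Cb = 1 half-step
A 2nd of 1 semitone is a minor 2nd
= minor 2nd


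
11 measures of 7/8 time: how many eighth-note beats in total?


Step by step:
Time signature 7/8: the bottom number 8 means the eighth note gets one count
The top number 7 means 7 eighth-note beats per measure
Total = 7 × 11 measures
= 77 eighth-note beats


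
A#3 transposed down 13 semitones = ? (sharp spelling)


A#3: chromatic position 10 in octave 3 → absolute = 3×12 + 10 = 46
Transpose down 13: 46 - 13 = 33
33 = 2×12 + 9 → A in octave 2
Result = A2


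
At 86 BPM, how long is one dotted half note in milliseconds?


Let's work it out.
One quarter-note beat = 60000 / BPM = 60000 / 86 ms
Dotted half note = 3 × quarter note
Duration = 3 × 60000 / 86 = 180000 / 86
= 2093.0 ms


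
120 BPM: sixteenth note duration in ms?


Reasoning:
One quarter-note beat = 60000 / BPM = 60000 / 120 ms
Sixteenth note = 1/4 × quarter note
Duration = 1/4 × 60000 / 120 = 15000 / 120
= 125.0 ms


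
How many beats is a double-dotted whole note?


Reasoning:
Base whole note = 4 beats
Dot 1 adds half the previous value: +2
Dot 2 adds half the previous value: +1
One double-dotted whole = 4 + 2 + 1 = 7
= 7 beats


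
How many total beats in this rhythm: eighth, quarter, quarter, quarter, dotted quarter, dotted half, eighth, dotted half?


Let's work it out.
Beat values:
  eighth = 0.5 beats
  quarter = 1 beat
  quarter = 1 beat
  quarter = 1 beat
  dotted quarter = 1.5 beats
  dotted half = 3 beats
  eighth = 0.5 beats
  dotted half = 3 beats
Sum = 0.5 + 1 + 1 + 1 + 1.5 + 3 + 0.5 + 3
= 11.5 beats


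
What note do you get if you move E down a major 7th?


Let's work it out.
major 7th: 7 letter names, 11 semitones
Letter: E - 6 → F
Pitch: E - 11 semitones, spelled as an F → F
= F


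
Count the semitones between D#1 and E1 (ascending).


Working:
Absolute semitone position = octave×12 + chromatic position
D#1: 1×12 + 3 = 15
E1: 1×12 + 4 = 16
Difference = 16 - 15 = 1
= 1 semitone


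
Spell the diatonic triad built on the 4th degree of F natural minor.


F natural minor scale: F G Ab Bb C Db Eb
Diatonic triad on degree 4 stacks scale notes 4, 6, 1: Bb Db F
Bb→Db = 3 semitones; Bb→F = 7 semitones → minor triad
= Bb Db F (minor)


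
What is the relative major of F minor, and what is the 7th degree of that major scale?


Solution.
The relative major shares the key signature and is a minor 3rd above the minor tonic
A minor 3rd above F is Ab
→ relative major of F minor is Ab major
Ab major scale: Ab Bb C Db Eb F G
= Ab major; 7th degree = G


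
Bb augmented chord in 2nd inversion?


Working:
Root position: Bb D F#
2nd inversion: move root and 3rd up an octave
Bass note: F#
Notes (bottom to top) = F# Bb D


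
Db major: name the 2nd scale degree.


Reasoning:
Major scale pattern: W-W-H-W-W-W-H (2-2-1-2-2-2-1 semitones)
Starting from Db:
  Db + 2 semitones → Eb
  Eb + 2 semitones → F
  F + 1 semitone → Gb
  Gb + 2 semitones → Ab
  Ab + 2 semitones → Bb
  Bb + 2 semitones → C
  C + 1 semitone → Db
Scale: Db Eb F Gb Ab Bb C
Degree 2 = Eb


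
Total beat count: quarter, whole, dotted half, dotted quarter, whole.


Reasoning:
Beat values:
  quarter = 1 beat
  whole = 4 beats
  dotted half = 3 beats
  dotted quarter = 1.5 beats
  whole = 4 beats
Sum = 1 + 4 + 3 + 1.5 + 4
= 13.5 beats


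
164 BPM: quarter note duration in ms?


Let's work it out.
One quarter-note beat = 60000 / BPM = 60000 / 164 ms
Duration = 60000 / 164
= 365.9 ms


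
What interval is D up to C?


Letter names: D → C spans 7 letter names → a 7th
Semitones: D → C = 10 half-steps
A 7th of 10 semitones is a minor 7th
= minor 7th


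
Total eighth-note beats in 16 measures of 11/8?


Let's work it out.
Time signature 11/8: the bottom number 8 means the eighth note gets one count
The top number 11 means 11 eighth-note beats per measure
Total = 11 × 16 measures
= 176 eighth-note beats


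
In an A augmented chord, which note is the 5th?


Augmented triad = root + major 3rd (4 semitones) + augmented 5th (8 semitones)
A triad on A stacks thirds, so the chord tones use letter names A-C-E
Root: A
Major 3rd above A: C#
Augmented 5th above A: E#
The 5th = E#
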